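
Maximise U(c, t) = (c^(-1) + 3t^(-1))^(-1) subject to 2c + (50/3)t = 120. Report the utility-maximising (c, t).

For CES with ρ = -1, MRS = (1/3)·(t/c)^2.
Tangency: set MRS = p_c/p_t = 2/(50/3) = 3/25.
So (t/c)^2 = 9/25; taking the square root, t/c = 0.6, i.e. t = 0.6·c.
Substitute into the budget 2·c + (50/3)·t = 120: 12·c = 120, so c* = 10 and t* = 0.6·10 = 6.

c* = 10, t* = 6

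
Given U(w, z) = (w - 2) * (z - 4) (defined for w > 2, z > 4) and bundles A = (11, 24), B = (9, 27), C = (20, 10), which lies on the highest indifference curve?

Evaluate utility at each bundle:
U(A) = 180.
U(B) = 161.
U(C) = 108.
Highest utility is A, so A ≻ B ≻ C.

Bundle A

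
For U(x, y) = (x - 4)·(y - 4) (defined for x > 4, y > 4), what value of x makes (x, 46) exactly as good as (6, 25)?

U(6, 25) = 42.
Set U(x, 46) = 42 and solve.
With y = 46: (46 − 4) = 42, so (x − 4) = 42/42 = 1.
So x = 4 + 1 = 5.
Check: U(5, 46) = 42.

x = 5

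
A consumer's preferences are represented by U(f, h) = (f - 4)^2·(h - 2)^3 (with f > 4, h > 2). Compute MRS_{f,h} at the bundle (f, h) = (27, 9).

MU_f = 2·(f−4)·(h−2)^3, MU_h = 3·(f−4)^2·(h−2)^2.
MRS = (2/3)·(h−2)/(f−4).
At (27, 9): MRS = 14/69.
The indifference curve has slope −14/69 at this bundle.

MRS = 14/69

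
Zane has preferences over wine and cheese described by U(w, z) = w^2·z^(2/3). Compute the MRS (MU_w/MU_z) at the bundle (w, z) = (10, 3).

MRS = 0.9

MU_w = 2·w·z^(2/3) and MU_z = 2/3·w^2·z^(-1/3).
MRS = MU_w/MU_z = (3)·z/w.
At (10, 3): MRS = 0.9.
So at (10, 3) the consumer would give up 0.9 units of z for one more unit of w.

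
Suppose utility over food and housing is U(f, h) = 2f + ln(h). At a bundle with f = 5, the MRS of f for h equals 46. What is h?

h = 23

MU_f = 2, MU_h = 1/h.
MRS = 2 ÷ (1/h).
MRS depends only on h: 2·h = 46 ⇒ h = 46/2 = 23.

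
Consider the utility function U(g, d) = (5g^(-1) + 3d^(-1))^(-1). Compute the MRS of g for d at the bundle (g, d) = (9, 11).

MRS = 605/243

For CES with ρ = -1, MRS = (5/3)·(d/g)^2.
At (9, 11): MRS = 605/243.
The indifference curve has slope −605/243 at this bundle.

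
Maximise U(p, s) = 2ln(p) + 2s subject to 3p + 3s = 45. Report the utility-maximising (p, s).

p* = 1, s* = 14

MU_p = 2/p, MU_s = 2.
MRS = 2/p ÷ 2.
Tangency: set MRS = p_p/p_s = 3/3 = 1.
MRS depends only on p: 1/p = 1 ⇒ p* = 1/1 = 1.
From the budget, 3·s = 45 − 3·1 = 42, so s* = 14.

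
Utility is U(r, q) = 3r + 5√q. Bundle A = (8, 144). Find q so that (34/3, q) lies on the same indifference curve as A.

q = 100

U(8, 144) = 84.
Set U(34/3, q) = 84 and solve.
With r = 34/3: 5√q = 84 − 3·34/3 = 50, so √q = 10 and q = 100.
Check: U(34/3, 100) = 84.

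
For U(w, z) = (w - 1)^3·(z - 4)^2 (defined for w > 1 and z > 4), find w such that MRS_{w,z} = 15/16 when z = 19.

MU_w = 3·(w−1)^2·(z−4)^2, MU_z = 2·(w−1)^3·(z−4).
MRS = (3/2)·(z−4)/(w−1).
Substitute z = 19: MRS = 22.5/(w − 1). Setting this equal to 15/16 gives w − 1 = 22.5/(15/16) = 24, so w = 25.

w = 25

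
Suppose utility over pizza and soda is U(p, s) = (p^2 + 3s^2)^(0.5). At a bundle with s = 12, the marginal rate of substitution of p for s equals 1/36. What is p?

For CES with ρ = 2, MRS = (1/3)·(s/p)^(-1).
Setting (1/3)·(12/p)^(-1) = 1/36 gives (12/p)^(-1) = 1/12, so 12/p = 12 and p = 1.

p = 1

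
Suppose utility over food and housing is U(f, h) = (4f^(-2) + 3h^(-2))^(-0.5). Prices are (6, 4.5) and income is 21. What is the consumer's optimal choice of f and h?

For CES with ρ = -2, MRS = (4/3)·(h/f)^3.
Tangency: set MRS = p_f/p_h = 6/4.5 = 4/3.
So (h/f)^3 = 1; taking the cube root, h/f = 1, i.e. h = f.
Substitute into the budget 6·f + 4.5·h = 21: 10.5·f = 21, so f* = 2 and h* = 2.

f* = 2, h* = 2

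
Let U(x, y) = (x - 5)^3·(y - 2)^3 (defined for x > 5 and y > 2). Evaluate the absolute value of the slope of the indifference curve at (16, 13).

MRS = 1

MU_x = 3·(x−5)^2·(y−2)^3, MU_y = 3·(x−5)^3·(y−2)^2.
MRS = (y−2)/(x−5).
At (16, 13): MRS = 1.
So at (16, 13) the consumer would give up 1 units of y for one more unit of x.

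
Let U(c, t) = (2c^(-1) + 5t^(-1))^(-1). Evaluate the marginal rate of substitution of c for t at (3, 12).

MRS = 6.4

For CES with ρ = -1, MRS = (2/5)·(t/c)^2.
At (3, 12): MRS = 6.4.
So at (3, 12) the consumer would give up 6.4 units of t for one more unit of c.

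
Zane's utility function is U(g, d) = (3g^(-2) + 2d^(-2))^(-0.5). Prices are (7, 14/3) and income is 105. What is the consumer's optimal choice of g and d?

g* = 9, d* = 9

For CES with ρ = -2, MRS = (3/2)·(d/g)^3.
Tangency: set MRS = p_g/p_d = 7/(14/3) = 1.5.
So (d/g)^3 = 1; taking the cube root, d/g = 1, i.e. d = g.
Substitute into the budget 7·g + (14/3)·d = 105: (35/3)·g = 105, so g* = 9 and d* = 9.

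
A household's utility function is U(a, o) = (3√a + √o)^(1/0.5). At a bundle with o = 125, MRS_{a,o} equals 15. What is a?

For CES with ρ = 0.5, MRS = (3/1)·√(o/a).
Setting (3/1)·√(125/a) = 15 gives √(125/a) = 5, so 125/a = 25 and a = 5.

a = 5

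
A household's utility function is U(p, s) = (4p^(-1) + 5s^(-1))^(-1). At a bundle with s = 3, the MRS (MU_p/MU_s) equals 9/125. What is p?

For CES with ρ = -1, MRS = (4/5)·(s/p)^2.
Setting (4/5)·(3/p)^2 = 9/125 gives (3/p)^2 = 9/100, so 3/p = 0.3 and p = 10.

p = 10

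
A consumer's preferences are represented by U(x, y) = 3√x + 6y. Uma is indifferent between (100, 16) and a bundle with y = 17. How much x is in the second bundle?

x = 64

U(100, 16) = 126.
Set U(x, 17) = 126 and solve.
With y = 17: 3√x = 126 − 6·17 = 24, so √x = 8 and x = 64.
Check: U(64, 17) = 126.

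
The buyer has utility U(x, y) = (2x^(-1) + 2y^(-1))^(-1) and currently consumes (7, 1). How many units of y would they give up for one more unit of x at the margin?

For CES with ρ = -1, MRS = (y/x)^2.
At (7, 1): MRS = 1/49.
The indifference curve has slope −1/49 at this bundle.

MRS = 1/49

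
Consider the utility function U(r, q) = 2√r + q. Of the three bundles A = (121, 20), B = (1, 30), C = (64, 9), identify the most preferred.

Evaluate utility at each bundle:
U(A) = 42.000.
U(B) = 32.000.
U(C) = 25.000.
Highest utility is A, so A ≻ B ≻ C.

Bundle A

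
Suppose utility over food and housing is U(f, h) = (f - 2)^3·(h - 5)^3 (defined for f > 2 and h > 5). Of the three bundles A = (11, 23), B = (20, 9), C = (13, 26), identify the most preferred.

Bundle C

Evaluate utility at each bundle:
U(A) = 4251528.
U(B) = 373248.
U(C) = 12326391.
Highest utility is C, so C ≻ A ≻ B.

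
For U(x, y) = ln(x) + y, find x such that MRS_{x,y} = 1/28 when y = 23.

MU_x = 1/x, MU_y = 1.
MRS = 1/x ÷ 1.
MRS depends only on x: 1/x = 1/28 ⇒ x = 1/(1/28) = 28.

x = 28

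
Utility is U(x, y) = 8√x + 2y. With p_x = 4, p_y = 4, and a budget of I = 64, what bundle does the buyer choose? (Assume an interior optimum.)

x* = 4, y* = 12

MU_x = 8/(2√x), MU_y = 2.
MRS = 8/(2√x) ÷ 2.
Tangency: set MRS = p_x/p_y = 4/4 = 1.
MRS depends only on x: 2/√x = 1 ⇒ √x = 2/1 = 2 ⇒ x* = 4.
From the budget, 4·y = 64 − 4·4 = 48, so y* = 12.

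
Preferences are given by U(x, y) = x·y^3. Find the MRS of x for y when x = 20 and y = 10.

MU_x = y^3 and MU_y = 3·x·y^2.
MRS = MU_x/MU_y = (1/3)·y/x.
At (20, 10): MRS = 1/6.
The indifference curve has slope −1/6 at this bundle.

MRS = 1/6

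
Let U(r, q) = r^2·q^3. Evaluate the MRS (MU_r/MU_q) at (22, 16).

MRS = 16/33

MU_r = 2·r·q^3 and MU_q = 3·r^2·q^2.
MRS = MU_r/MU_q = (2/3)·q/r.
At (22, 16): MRS = 16/33.
That is, one extra unit of r is worth 16/33 units of q at the margin.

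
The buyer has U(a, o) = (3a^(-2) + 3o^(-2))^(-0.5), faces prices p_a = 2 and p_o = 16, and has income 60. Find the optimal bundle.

a* = 6, o* = 3

For CES with ρ = -2, MRS = (o/a)^3.
Tangency: set MRS = p_a/p_o = 2/16 = 0.125.
So (o/a)^3 = 0.125; taking the cube root, o/a = 0.5, i.e. o = 0.5·a.
Substitute into the budget 2·a + 16·o = 60: 10·a = 60, so a* = 6 and o* = 0.5·6 = 3.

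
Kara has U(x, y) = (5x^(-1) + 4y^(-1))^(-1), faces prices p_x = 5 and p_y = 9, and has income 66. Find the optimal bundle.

x* = 6, y* = 4

For CES with ρ = -1, MRS = (5/4)·(y/x)^2.
Tangency: set MRS = p_x/p_y = 5/9.
So (y/x)^2 = 4/9; taking the square root, y/x = 2/3, i.e. y = (2/3)·x.
Substitute into the budget 5·x + 9·y = 66: 11·x = 66, so x* = 6 and y* = (2/3)·6 = 4.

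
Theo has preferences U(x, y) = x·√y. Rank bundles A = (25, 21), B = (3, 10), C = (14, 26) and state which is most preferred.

Bundle A

Evaluate utility at each bundle:
U(A) = 114.564.
U(B) = 9.487.
U(C) = 71.386.
Highest utility is A, so A ≻ C ≻ B.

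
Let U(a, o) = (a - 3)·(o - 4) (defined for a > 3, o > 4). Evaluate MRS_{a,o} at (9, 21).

MU_a = (o−4), MU_o = (a−3).
MRS = (o−4)/(a−3).
At (9, 21): MRS = 17/6.
So at (9, 21) the consumer would give up 17/6 units of o for one more unit of a.

MRS = 17/6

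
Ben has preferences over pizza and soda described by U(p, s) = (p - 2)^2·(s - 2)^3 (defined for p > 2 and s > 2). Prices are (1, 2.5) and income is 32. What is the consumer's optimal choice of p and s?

p* = 12, s* = 8

MU_p = 2·(p−2)·(s−2)^3, MU_s = 3·(p−2)^2·(s−2)^2.
MRS = (2/3)·(s−2)/(p−2).
Tangency: set MRS = p_p/p_s = 1/2.5 = 0.4.
So (2/3)·(s − 2)/(p − 2) = 0.4, i.e. (s − 2) = 0.6·(p − 2).
Rewrite the budget in excess-of-subsistence terms: 1·(p − 2) + 2.5·(s − 2) = 32 − 1·2 − 2.5·2 = 25.
Substituting, 2.5·(p − 2) = 25, so p − 2 = 10 and p* = 12.
Then s − 2 = 0.6·10 = 6, so s* = 8.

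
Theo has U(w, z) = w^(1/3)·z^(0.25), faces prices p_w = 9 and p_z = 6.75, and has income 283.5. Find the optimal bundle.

w* = 18, z* = 18

MU_w = 1/3·w^(-2/3)·z^(0.25) and MU_z = 0.25·w^(1/3)·z^(-0.75).
MRS = MU_w/MU_z = (4/3)·z/w.
Tangency: set MRS = p_w/p_z = 9/6.75 = 4/3.
So (4/3)·z/w = 4/3, i.e. z = w.
Substitute into the budget 9·w + 6.75·z = 283.5: 15.75·w = 283.5, so w* = 18.
Then z* = 18.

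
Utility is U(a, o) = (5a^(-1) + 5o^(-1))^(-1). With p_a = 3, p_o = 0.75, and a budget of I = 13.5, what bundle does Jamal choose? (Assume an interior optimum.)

a* = 3, o* = 6

For CES with ρ = -1, MRS = (o/a)^2.
Tangency: set MRS = p_a/p_o = 3/0.75 = 4.
So (o/a)^2 = 4; taking the square root, o/a = 2, i.e. o = 2·a.
Substitute into the budget 3·a + 0.75·o = 13.5: 4.5·a = 13.5, so a* = 3 and o* = 2·3 = 6.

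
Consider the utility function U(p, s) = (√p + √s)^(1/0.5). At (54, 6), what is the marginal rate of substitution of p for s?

For CES with ρ = 0.5, MRS = √(s/p).
At (54, 6): MRS = 1/3.
So at (54, 6) the consumer would give up 1/3 units of s for one more unit of p.

MRS = 1/3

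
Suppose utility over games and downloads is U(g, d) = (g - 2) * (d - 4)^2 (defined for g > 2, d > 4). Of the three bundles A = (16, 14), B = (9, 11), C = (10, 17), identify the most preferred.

Bundle A

Evaluate utility at each bundle:
U(A) = 1400.
U(B) = 343.
U(C) = 1352.
Highest utility is A, so A ≻ C ≻ B.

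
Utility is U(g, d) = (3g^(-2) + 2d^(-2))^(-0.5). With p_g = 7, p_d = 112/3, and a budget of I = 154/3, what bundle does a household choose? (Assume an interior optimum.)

For CES with ρ = -2, MRS = (3/2)·(d/g)^3.
Tangency: set MRS = p_g/p_d = 7/(112/3) = 3/16.
So (d/g)^3 = 0.125; taking the cube root, d/g = 0.5, i.e. d = 0.5·g.
Substitute into the budget 7·g + (112/3)·d = 154/3: (77/3)·g = 154/3, so g* = 2 and d* = 0.5·2 = 1.

g* = 2, d* = 1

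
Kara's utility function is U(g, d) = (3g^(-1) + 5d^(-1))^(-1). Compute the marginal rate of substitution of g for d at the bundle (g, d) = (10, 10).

MRS = 0.6

For CES with ρ = -1, MRS = (3/5)·(d/g)^2.
At (10, 10): MRS = 0.6.
The indifference curve has slope −0.6 at this bundle.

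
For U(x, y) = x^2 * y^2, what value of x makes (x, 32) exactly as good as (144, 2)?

x = 9

U(144, 2) = 82944.
Set U(x, 32) = 82944 and solve.
With y = 32: 32^2 = 1024, so x^2 = 82944/1024 = 81; taking the square root, x = 9.
Check: U(9, 32) = 82944.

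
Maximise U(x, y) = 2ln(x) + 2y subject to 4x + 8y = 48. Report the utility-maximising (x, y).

x* = 2, y* = 5

MU_x = 2/x, MU_y = 2.
MRS = 2/x ÷ 2.
Tangency: set MRS = p_x/p_y = 4/8 = 0.5.
MRS depends only on x: 1/x = 0.5 ⇒ x* = 1/0.5 = 2.
From the budget, 8·y = 48 − 4·2 = 40, so y* = 5.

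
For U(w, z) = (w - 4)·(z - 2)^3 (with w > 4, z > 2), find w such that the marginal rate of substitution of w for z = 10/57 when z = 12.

MU_w = (z−2)^3, MU_z = 3·(w−4)·(z−2)^2.
MRS = (1/3)·(z−2)/(w−4).
Substitute z = 12: MRS = (10/3)/(w − 4). Setting this equal to 10/57 gives w − 4 = (10/3)/(10/57) = 19, so w = 23.

w = 23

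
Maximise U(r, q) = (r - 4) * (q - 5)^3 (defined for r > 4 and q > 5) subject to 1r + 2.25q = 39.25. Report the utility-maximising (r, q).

r* = 10, q* = 13

MU_r = (q−5)^3, MU_q = 3·(r−4)·(q−5)^2.
MRS = (1/3)·(q−5)/(r−4).
Tangency: set MRS = p_r/p_q = 1/2.25 = 4/9.
So (1/3)·(q − 5)/(r − 4) = 4/9, i.e. (q − 5) = (4/3)·(r − 4).
Rewrite the budget in excess-of-subsistence terms: 1·(r − 4) + 2.25·(q − 5) = 39.25 − 1·4 − 2.25·5 = 24.
Substituting, 4·(r − 4) = 24, so r − 4 = 6 and r* = 10.
Then q − 5 = (4/3)·6 = 8, so q* = 13.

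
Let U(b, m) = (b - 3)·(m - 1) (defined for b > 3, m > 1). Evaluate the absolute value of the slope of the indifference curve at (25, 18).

MU_b = (m−1), MU_m = (b−3).
MRS = (m−1)/(b−3).
At (25, 18): MRS = 17/22.
The indifference curve has slope −17/22 at this bundle.

MRS = 17/22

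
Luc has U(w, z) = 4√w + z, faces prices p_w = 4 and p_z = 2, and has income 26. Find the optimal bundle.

MU_w = 4/(2√w), MU_z = 1.
MRS = 4/(2√w) ÷ 1.
Tangency: set MRS = p_w/p_z = 4/2 = 2.
MRS depends only on w: 2/√w = 2 ⇒ √w = 2/2 = 1 ⇒ w* = 1.
From the budget, 2·z = 26 − 4·1 = 22, so z* = 11.

w* = 1, z* = 11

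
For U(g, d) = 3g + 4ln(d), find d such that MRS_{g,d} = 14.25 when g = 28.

MU_g = 3, MU_d = 4/d.
MRS = 3 ÷ (4/d).
MRS depends only on d: 0.75·d = 14.25 ⇒ d = 14.25/0.75 = 19.

d = 19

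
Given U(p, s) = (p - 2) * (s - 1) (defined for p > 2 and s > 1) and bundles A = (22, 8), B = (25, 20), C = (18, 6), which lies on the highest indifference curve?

Evaluate utility at each bundle:
U(A) = 140.
U(B) = 437.
U(C) = 80.
Highest utility is B, so B ≻ A ≻ C.

Bundle B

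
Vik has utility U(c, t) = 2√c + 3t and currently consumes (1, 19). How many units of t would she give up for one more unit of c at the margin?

MU_c = 2/(2√c), MU_t = 3.
MRS = 2/(2√c) ÷ 3.
At (1, 19): MRS = 1/3.
The indifference curve has slope −1/3 at this bundle.

MRS = 1/3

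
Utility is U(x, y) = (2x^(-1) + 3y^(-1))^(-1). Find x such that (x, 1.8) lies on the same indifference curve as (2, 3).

U depends on (x, y) only through S = 2x^(-1) + 3y^(-1), so equal utility means equal S. At (2, 3): S = 2.
With y = 1.8: 3·1.8^(-1) = 5/3, so 2x^(-1) = 2 − 5/3 = 1/3, i.e. x^(-1) = 1/6.
Hence x = 1/(1/6) = 6.
Check: U(6, 1.8) = 0.5.

x = 6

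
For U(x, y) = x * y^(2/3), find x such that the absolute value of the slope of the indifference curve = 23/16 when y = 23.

MU_x = y^(2/3) and MU_y = 2/3·x·y^(-1/3).
MRS = MU_x/MU_y = (1.5)·y/x.
Substitute y = 23: MRS = 34.5/x. Setting 34.5/x = 23/16 gives x = 34.5/(23/16) = 24.

x = 24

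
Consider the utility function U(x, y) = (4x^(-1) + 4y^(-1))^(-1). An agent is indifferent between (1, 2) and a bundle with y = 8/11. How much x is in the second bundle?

U depends on (x, y) only through S = 4x^(-1) + 4y^(-1), so equal utility means equal S. At (1, 2): S = 6.
With y = 8/11: 4·(8/11)^(-1) = 5.5, so 4x^(-1) = 6 − 5.5 = 0.5, i.e. x^(-1) = 0.125.
Hence x = 1/0.125 = 8.
Check: U(8, 8/11) = 0.1667.

x = 8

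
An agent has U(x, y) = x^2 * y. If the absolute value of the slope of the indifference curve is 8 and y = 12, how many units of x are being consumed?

x = 3

MU_x = 2·x·y and MU_y = x^2.
MRS = MU_x/MU_y = (2/1)·y/x.
Substitute y = 12: MRS = 24/x. Setting 24/x = 8 gives x = 24/8 = 3.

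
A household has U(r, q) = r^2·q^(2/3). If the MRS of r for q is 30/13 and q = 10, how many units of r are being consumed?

r = 13

MU_r = 2·r·q^(2/3) and MU_q = 2/3·r^2·q^(-1/3).
MRS = MU_r/MU_q = (3)·q/r.
Substitute q = 10: MRS = 30/r. Setting 30/r = 30/13 gives r = 30/(30/13) = 13.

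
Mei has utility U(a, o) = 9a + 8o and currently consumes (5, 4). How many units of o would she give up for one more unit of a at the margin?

MU_a = 9, MU_o = 8, so MRS = 9/8 = 1.125 at every bundle.
At (5, 4): MRS = 1.125.
That is, one extra unit of a is worth 1.125 units of o at the margin.

MRS = 1.125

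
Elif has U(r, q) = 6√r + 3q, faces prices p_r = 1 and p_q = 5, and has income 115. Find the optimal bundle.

MU_r = 6/(2√r), MU_q = 3.
MRS = 6/(2√r) ÷ 3.
Tangency: set MRS = p_r/p_q = 1/5 = 0.2.
MRS depends only on r: 1/√r = 0.2 ⇒ √r = 1/0.2 = 5 ⇒ r* = 25.
From the budget, 5·q = 115 − 1·25 = 90, so q* = 18.

r* = 25, q* = 18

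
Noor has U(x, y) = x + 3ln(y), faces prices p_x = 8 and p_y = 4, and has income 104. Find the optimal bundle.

x* = 10, y* = 6

MU_x = 1, MU_y = 3/y.
MRS = 1 ÷ (3/y).
Tangency: set MRS = p_x/p_y = 8/4 = 2.
MRS depends only on y: (1/3)·y = 2 ⇒ y* = 2/(1/3) = 6.
From the budget, 8·x = 104 − 4·6 = 80, so x* = 10.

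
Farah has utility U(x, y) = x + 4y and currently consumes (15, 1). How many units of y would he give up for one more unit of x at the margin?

MRS = 0.25

MU_x = 1, MU_y = 4, so MRS = 1/4 = 0.25 at every bundle.
At (15, 1): MRS = 0.25.
The indifference curve has slope −0.25 at this bundle.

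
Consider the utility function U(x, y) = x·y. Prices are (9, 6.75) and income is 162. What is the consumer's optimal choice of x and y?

MU_x = y and MU_y = x.
MRS = MU_x/MU_y = y/x.
Tangency: set MRS = p_x/p_y = 9/6.75 = 4/3.
So y/x = 4/3, i.e. y = (4/3)·x.
Substitute into the budget 9·x + 6.75·y = 162: 18·x = 162, so x* = 9.
Then y* = (4/3)·9 = 12.

x* = 9, y* = 12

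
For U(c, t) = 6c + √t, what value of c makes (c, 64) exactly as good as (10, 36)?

c = 29/3

U(10, 36) = 66.
Set U(c, 64) = 66 and solve.
With t = 64: √64 = 8, so 6c = 66 − 8 = 58 and c = 29/3.
Check: U(29/3, 64) = 66.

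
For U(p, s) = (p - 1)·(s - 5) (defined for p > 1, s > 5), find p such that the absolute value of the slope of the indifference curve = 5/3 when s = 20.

MU_p = (s−5), MU_s = (p−1).
MRS = (s−5)/(p−1).
Substitute s = 20: MRS = 15/(p − 1). Setting this equal to 5/3 gives p − 1 = 15/(5/3) = 9, so p = 10.

p = 10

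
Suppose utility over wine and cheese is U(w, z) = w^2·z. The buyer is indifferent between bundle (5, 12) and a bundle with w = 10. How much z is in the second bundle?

U(5, 12) = 300.
Set U(10, z) = 300 and solve.
With w = 10: 10^2 = 100, so z = 300/100 = 3.
Check: U(10, 3) = 300.

z = 3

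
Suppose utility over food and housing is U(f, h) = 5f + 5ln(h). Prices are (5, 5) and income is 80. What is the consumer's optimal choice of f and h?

f* = 15, h* = 1

MU_f = 5, MU_h = 5/h.
MRS = 5 ÷ (5/h).
Tangency: set MRS = p_f/p_h = 5/5 = 1.
MRS depends only on h: h = 1 ⇒ h* = 1.
From the budget, 5·f = 80 − 5·1 = 75, so f* = 15.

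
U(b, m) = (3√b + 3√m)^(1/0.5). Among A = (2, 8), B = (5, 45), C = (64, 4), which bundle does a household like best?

Evaluate utility at each bundle:
U(A) = 162.000.
U(B) = 720.000.
U(C) = 900.000.
Highest utility is C, so C ≻ B ≻ A.

Bundle C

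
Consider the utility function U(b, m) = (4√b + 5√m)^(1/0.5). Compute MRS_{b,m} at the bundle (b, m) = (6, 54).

For CES with ρ = 0.5, MRS = (4/5)·√(m/b).
At (6, 54): MRS = 2.4.
That is, one extra unit of b is worth 2.4 units of m at the margin.

MRS = 2.4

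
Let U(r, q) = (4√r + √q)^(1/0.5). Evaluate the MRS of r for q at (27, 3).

MRS = 4/3

For CES with ρ = 0.5, MRS = (4/1)·√(q/r).
At (27, 3): MRS = 4/3.
The indifference curve has slope −4/3 at this bundle.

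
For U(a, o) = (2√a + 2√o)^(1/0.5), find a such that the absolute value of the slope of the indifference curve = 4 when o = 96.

a = 6

For CES with ρ = 0.5, MRS = √(o/a).
Setting √(96/a) = 4 gives 96/a = 16 and a = 6.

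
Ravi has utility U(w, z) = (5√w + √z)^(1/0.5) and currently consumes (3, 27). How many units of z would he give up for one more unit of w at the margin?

MRS = 15

For CES with ρ = 0.5, MRS = (5/1)·√(z/w).
At (3, 27): MRS = 15.
The indifference curve has slope −15 at this bundle.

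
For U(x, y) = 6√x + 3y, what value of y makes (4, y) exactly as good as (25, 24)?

U(25, 24) = 102.
Set U(4, y) = 102 and solve.
With x = 4: √4 = 2, so 3y = 102 − 6·2 = 90 and y = 30.
Check: U(4, 30) = 102.

y = 30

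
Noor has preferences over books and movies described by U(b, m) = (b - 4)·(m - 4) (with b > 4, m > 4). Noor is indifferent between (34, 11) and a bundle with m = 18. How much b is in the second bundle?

b = 19

U(34, 11) = 210.
Set U(b, 18) = 210 and solve.
With m = 18: (18 − 4) = 14, so (b − 4) = 210/14 = 15.
So b = 4 + 15 = 19.
Check: U(19, 18) = 210.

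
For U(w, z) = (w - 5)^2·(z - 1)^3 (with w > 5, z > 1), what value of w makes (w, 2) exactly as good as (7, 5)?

w = 21

U(7, 5) = 256.
Set U(w, 2) = 256 and solve.
With z = 2: (2 − 1)^3 = 1, so (w − 5)^2 = 256/1 = 256.
Taking the square root (with w > 5): w − 5 = 16, so w = 21.
Check: U(21, 2) = 256.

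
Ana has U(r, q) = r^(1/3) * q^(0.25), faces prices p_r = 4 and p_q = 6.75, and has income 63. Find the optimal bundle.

MU_r = 1/3·r^(-2/3)·q^(0.25) and MU_q = 0.25·r^(1/3)·q^(-0.75).
MRS = MU_r/MU_q = (4/3)·q/r.
Tangency: set MRS = p_r/p_q = 4/6.75 = 16/27.
So (4/3)·q/r = 16/27, i.e. q = (4/9)·r.
Substitute into the budget 4·r + 6.75·q = 63: 7·r = 63, so r* = 9.
Then q* = (4/9)·9 = 4.

r* = 9, q* = 4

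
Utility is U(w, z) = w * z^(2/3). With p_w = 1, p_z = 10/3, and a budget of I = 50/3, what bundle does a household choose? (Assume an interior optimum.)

w* = 10, z* = 2

MU_w = z^(2/3) and MU_z = 2/3·w·z^(-1/3).
MRS = MU_w/MU_z = (1.5)·z/w.
Tangency: set MRS = p_w/p_z = 1/(10/3) = 0.3.
So (1.5)·z/w = 0.3, i.e. z = 0.2·w.
Substitute into the budget 1·w + (10/3)·z = 50/3: (5/3)·w = 50/3, so w* = 10.
Then z* = 0.2·10 = 2.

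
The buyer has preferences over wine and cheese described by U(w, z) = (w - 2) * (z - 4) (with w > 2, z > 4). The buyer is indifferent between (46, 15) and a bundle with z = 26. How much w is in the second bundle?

U(46, 15) = 484.
Set U(w, 26) = 484 and solve.
With z = 26: (26 − 4) = 22, so (w − 2) = 484/22 = 22.
So w = 2 + 22 = 24.
Check: U(24, 26) = 484.

w = 24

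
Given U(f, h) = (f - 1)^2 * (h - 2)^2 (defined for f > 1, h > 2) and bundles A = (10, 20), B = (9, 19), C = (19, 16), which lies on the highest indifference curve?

Bundle C

Evaluate utility at each bundle:
U(A) = 26244.
U(B) = 18496.
U(C) = 63504.
Highest utility is C, so C ≻ A ≻ B.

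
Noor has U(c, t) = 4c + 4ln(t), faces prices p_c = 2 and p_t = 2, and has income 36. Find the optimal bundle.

c* = 17, t* = 1

MU_c = 4, MU_t = 4/t.
MRS = 4 ÷ (4/t).
Tangency: set MRS = p_c/p_t = 2/2 = 1.
MRS depends only on t: t = 1 ⇒ t* = 1.
From the budget, 2·c = 36 − 2·1 = 34, so c* = 17.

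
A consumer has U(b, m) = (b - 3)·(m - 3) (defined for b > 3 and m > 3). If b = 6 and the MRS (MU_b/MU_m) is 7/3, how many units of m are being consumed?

MU_b = (m−3), MU_m = (b−3).
MRS = (m−3)/(b−3).
Substitute b = 6: MRS = (m − 3)/3. Setting this equal to 7/3 gives m − 3 = (7/3)·3 = 7, so m = 10.

m = 10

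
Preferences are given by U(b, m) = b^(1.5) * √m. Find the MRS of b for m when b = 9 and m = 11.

MRS = 11/3

MU_b = 1.5·√b·√m and MU_m = 0.5·b^(1.5)·m^(-0.5).
MRS = MU_b/MU_m = (3)·m/b.
At (9, 11): MRS = 11/3.
That is, one extra unit of b is worth 11/3 units of m at the margin.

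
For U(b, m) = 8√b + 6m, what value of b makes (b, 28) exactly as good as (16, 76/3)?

U(16, 76/3) = 184.
Set U(b, 28) = 184 and solve.
With m = 28: 8√b = 184 − 6·28 = 16, so √b = 2 and b = 4.
Check: U(4, 28) = 184.

b = 4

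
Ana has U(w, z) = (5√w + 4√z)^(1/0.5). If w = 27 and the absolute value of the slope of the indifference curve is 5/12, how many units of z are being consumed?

For CES with ρ = 0.5, MRS = (5/4)·√(z/w).
Setting (5/4)·√(z/27) = 5/12 gives √(z/27) = 1/3, so z/27 = 1/9 and z = 3.

z = 3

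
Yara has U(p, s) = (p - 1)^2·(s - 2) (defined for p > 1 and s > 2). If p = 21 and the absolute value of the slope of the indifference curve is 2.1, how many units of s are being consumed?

MU_p = 2·(p−1)·(s−2), MU_s = (p−1)^2.
MRS = (2/1)·(s−2)/(p−1).
Substitute p = 21: MRS = (s − 2)/10. Setting this equal to 2.1 gives s − 2 = 2.1·10 = 21, so s = 23.

s = 23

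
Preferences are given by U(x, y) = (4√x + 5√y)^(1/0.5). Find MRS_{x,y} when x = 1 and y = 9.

For CES with ρ = 0.5, MRS = (4/5)·√(y/x).
At (1, 9): MRS = 2.4.
That is, one extra unit of x is worth 2.4 units of y at the margin.

MRS = 2.4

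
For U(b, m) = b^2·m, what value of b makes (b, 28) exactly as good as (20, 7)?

b = 10

U(20, 7) = 2800.
Set U(b, 28) = 2800 and solve.
With m = 28: b^2 = 2800/28 = 100; taking the square root, b = 10.
Check: U(10, 28) = 2800.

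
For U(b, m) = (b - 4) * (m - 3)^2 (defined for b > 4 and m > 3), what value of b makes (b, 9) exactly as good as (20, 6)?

b = 8

U(20, 6) = 144.
Set U(b, 9) = 144 and solve.
With m = 9: (9 − 3)^2 = 36, so (b − 4) = 144/36 = 4.
So b = 4 + 4 = 8.
Check: U(8, 9) = 144.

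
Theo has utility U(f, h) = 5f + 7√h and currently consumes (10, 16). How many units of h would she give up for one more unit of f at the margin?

MRS = 40/7

MU_f = 5, MU_h = 7/(2√h).
MRS = 5 ÷ (7/(2√h)).
At (10, 16): MRS = 40/7.
The indifference curve has slope −40/7 at this bundle.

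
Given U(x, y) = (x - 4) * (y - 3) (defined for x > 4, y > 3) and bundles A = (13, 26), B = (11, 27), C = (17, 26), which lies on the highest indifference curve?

Bundle C

Evaluate utility at each bundle:
U(A) = 207.
U(B) = 168.
U(C) = 299.
Highest utility is C, so C ≻ A ≻ B.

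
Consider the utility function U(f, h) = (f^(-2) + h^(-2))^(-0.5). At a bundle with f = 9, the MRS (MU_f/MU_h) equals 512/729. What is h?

For CES with ρ = -2, MRS = (h/f)^3.
Setting (h/9)^3 = 512/729 gives h/9 = 8/9 and h = 8.

h = 8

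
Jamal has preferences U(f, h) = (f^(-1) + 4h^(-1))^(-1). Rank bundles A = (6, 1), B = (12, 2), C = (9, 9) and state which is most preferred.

Evaluate utility at each bundle:
U(A) = 0.240.
U(B) = 0.480.
U(C) = 1.800.
Highest utility is C, so C ≻ B ≻ A.

Bundle C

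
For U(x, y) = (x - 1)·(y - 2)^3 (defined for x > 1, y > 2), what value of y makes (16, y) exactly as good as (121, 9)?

U(121, 9) = 41160.
Set U(16, y) = 41160 and solve.
With x = 16: (16 − 1) = 15, so (y − 2)^3 = 41160/15 = 2744.
Taking the cube root (with y > 2): y − 2 = 14, so y = 16.
Check: U(16, 16) = 41160.

y = 16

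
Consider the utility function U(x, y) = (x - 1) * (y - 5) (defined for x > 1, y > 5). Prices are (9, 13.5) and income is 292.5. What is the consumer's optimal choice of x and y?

MU_x = (y−5), MU_y = (x−1).
MRS = (y−5)/(x−1).
Tangency: set MRS = p_x/p_y = 9/13.5 = 2/3.
So (y − 5)/(x − 1) = 2/3, i.e. (y − 5) = (2/3)·(x − 1).
Rewrite the budget in excess-of-subsistence terms: 9·(x − 1) + 13.5·(y − 5) = 292.5 − 9·1 − 13.5·5 = 216.
Substituting, 18·(x − 1) = 216, so x − 1 = 12 and x* = 13.
Then y − 5 = (2/3)·12 = 8, so y* = 13.

x* = 13, y* = 13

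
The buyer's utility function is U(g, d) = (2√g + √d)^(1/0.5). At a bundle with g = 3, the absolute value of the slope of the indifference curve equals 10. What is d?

d = 75

For CES with ρ = 0.5, MRS = (2/1)·√(d/g).
Setting (2/1)·√(d/3) = 10 gives √(d/3) = 5, so d/3 = 25 and d = 75.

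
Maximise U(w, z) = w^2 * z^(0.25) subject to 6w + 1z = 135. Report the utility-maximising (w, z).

MU_w = 2·w·z^(0.25) and MU_z = 0.25·w^2·z^(-0.75).
MRS = MU_w/MU_z = (8)·z/w.
Tangency: set MRS = p_w/p_z = 6/1 = 6.
So (8)·z/w = 6, i.e. z = 0.75·w.
Substitute into the budget 6·w + 1·z = 135: 6.75·w = 135, so w* = 20.
Then z* = 0.75·20 = 15.

w* = 20, z* = 15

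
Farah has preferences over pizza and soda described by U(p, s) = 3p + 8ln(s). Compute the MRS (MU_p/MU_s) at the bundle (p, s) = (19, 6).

MRS = 2.25

MU_p = 3, MU_s = 8/s.
MRS = 3 ÷ (8/s).
At (19, 6): MRS = 2.25.
That is, one extra unit of p is worth 2.25 units of s at the margin.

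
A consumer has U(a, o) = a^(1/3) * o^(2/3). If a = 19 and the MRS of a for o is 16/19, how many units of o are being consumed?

MU_a = 1/3·a^(-2/3)·o^(2/3) and MU_o = 2/3·a^(1/3)·o^(-1/3).
MRS = MU_a/MU_o = (0.5)·o/a.
Substitute a = 19: MRS = o/38. Setting o/38 = 16/19 gives o = (16/19)·38 = 32.

o = 32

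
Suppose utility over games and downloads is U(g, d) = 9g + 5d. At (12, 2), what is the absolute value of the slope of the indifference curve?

MRS = 1.8

MU_g = 9, MU_d = 5, so MRS = 9/5 = 1.8 at every bundle.
At (12, 2): MRS = 1.8.
So at (12, 2) the consumer would give up 1.8 units of d for one more unit of g.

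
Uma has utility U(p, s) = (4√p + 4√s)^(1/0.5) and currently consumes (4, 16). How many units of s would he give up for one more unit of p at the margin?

MRS = 2

For CES with ρ = 0.5, MRS = √(s/p).
At (4, 16): MRS = 2.
The indifference curve has slope −2 at this bundle.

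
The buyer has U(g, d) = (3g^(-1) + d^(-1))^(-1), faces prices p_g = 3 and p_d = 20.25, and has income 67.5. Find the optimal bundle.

g* = 9, d* = 2

For CES with ρ = -1, MRS = (3/1)·(d/g)^2.
Tangency: set MRS = p_g/p_d = 3/20.25 = 4/27.
So (d/g)^2 = 4/81; taking the square root, d/g = 2/9, i.e. d = (2/9)·g.
Substitute into the budget 3·g + 20.25·d = 67.5: 7.5·g = 67.5, so g* = 9 and d* = (2/9)·9 = 2.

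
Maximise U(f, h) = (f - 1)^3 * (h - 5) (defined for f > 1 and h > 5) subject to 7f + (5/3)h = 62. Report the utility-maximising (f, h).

MU_f = 3·(f−1)^2·(h−5), MU_h = (f−1)^3.
MRS = (3/1)·(h−5)/(f−1).
Tangency: set MRS = p_f/p_h = 7/(5/3) = 4.2.
So (3/1)·(h − 5)/(f − 1) = 4.2, i.e. (h − 5) = 1.4·(f − 1).
Rewrite the budget in excess-of-subsistence terms: 7·(f − 1) + (5/3)·(h − 5) = 62 − 7·1 − (5/3)·5 = 140/3.
Substituting, (28/3)·(f − 1) = 140/3, so f − 1 = 5 and f* = 6.
Then h − 5 = 1.4·5 = 7, so h* = 12.

f* = 6, h* = 12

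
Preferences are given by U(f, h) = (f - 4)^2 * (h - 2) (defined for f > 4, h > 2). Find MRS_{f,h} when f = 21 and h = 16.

MRS = 28/17

MU_f = 2·(f−4)·(h−2), MU_h = (f−4)^2.
MRS = (2/1)·(h−2)/(f−4).
At (21, 16): MRS = 28/17.
So at (21, 16) the consumer would give up 28/17 units of h for one more unit of f.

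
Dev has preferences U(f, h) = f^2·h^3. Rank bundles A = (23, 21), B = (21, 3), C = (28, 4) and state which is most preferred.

Bundle A

Evaluate utility at each bundle:
U(A) = 4899069.
U(B) = 11907.
U(C) = 50176.
Highest utility is A, so A ≻ C ≻ B.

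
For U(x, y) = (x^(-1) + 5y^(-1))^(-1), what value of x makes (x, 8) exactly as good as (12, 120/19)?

U depends on (x, y) only through S = x^(-1) + 5y^(-1), so equal utility means equal S. At (12, 120/19): S = 0.875.
With y = 8: 5·8^(-1) = 0.625, so x^(-1) = 0.875 − 0.625 = 0.25.
Hence x = 1/0.25 = 4.
Check: U(4, 8) = 1.1429.

x = 4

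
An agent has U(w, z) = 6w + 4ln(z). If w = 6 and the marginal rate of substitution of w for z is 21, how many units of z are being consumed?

MU_w = 6, MU_z = 4/z.
MRS = 6 ÷ (4/z).
MRS depends only on z: 1.5·z = 21 ⇒ z = 21/1.5 = 14.

z = 14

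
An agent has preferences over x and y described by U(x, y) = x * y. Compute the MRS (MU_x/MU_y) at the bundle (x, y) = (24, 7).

MRS = 7/24

MU_x = y and MU_y = x.
MRS = MU_x/MU_y = y/x.
At (24, 7): MRS = 7/24.
The indifference curve has slope −7/24 at this bundle.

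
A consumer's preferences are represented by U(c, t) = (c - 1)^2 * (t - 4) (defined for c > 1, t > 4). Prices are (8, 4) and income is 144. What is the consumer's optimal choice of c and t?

MU_c = 2·(c−1)·(t−4), MU_t = (c−1)^2.
MRS = (2/1)·(t−4)/(c−1).
Tangency: set MRS = p_c/p_t = 8/4 = 2.
So (2/1)·(t − 4)/(c − 1) = 2, i.e. (t − 4) = (c − 1).
Rewrite the budget in excess-of-subsistence terms: 8·(c − 1) + 4·(t − 4) = 144 − 8·1 − 4·4 = 120.
Substituting, 12·(c − 1) = 120, so c − 1 = 10 and c* = 11.
Then t − 4 = 10, so t* = 14.

c* = 11, t* = 14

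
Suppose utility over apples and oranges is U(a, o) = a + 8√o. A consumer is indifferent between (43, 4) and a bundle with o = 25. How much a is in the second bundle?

a = 19

U(43, 4) = 59.
Set U(a, 25) = 59 and solve.
With o = 25: √25 = 5, so a = 59 − 8·5 = 19.
Check: U(19, 25) = 59.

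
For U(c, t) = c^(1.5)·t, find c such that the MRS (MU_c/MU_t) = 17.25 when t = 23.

MU_c = 1.5·√c·t and MU_t = c^(1.5).
MRS = MU_c/MU_t = (1.5)·t/c.
Substitute t = 23: MRS = 34.5/c. Setting 34.5/c = 17.25 gives c = 34.5/17.25 = 2.

c = 2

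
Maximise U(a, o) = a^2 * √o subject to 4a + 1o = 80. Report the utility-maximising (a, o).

a* = 16, o* = 16

MU_a = 2·a·√o and MU_o = 0.5·a^2·o^(-0.5).
MRS = MU_a/MU_o = (4)·o/a.
Tangency: set MRS = p_a/p_o = 4/1 = 4.
So (4)·o/a = 4, i.e. o = a.
Substitute into the budget 4·a + 1·o = 80: 5·a = 80, so a* = 16.
Then o* = 16.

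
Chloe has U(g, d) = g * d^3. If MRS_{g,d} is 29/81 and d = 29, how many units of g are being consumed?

g = 27

MU_g = d^3 and MU_d = 3·g·d^2.
MRS = MU_g/MU_d = (1/3)·d/g.
Substitute d = 29: MRS = (29/3)/g. Setting (29/3)/g = 29/81 gives g = (29/3)/(29/81) = 27.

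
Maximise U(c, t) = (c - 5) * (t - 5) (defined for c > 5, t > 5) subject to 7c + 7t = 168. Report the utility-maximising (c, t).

MU_c = (t−5), MU_t = (c−5).
MRS = (t−5)/(c−5).
Tangency: set MRS = p_c/p_t = 7/7 = 1.
So (t − 5)/(c − 5) = 1, i.e. (t − 5) = (c − 5).
Rewrite the budget in excess-of-subsistence terms: 7·(c − 5) + 7·(t − 5) = 168 − 7·5 − 7·5 = 98.
Substituting, 14·(c − 5) = 98, so c − 5 = 7 and c* = 12.
Then t − 5 = 7, so t* = 12.

c* = 12, t* = 12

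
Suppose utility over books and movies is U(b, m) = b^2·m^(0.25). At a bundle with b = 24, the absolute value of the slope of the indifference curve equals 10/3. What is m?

MU_b = 2·b·m^(0.25) and MU_m = 0.25·b^2·m^(-0.75).
MRS = MU_b/MU_m = (8)·m/b.
Substitute b = 24: MRS = m/3. Setting m/3 = 10/3 gives m = (10/3)·3 = 10.

m = 10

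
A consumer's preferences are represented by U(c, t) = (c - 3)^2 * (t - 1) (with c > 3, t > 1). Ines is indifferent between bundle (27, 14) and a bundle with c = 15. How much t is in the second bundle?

U(27, 14) = 7488.
Set U(15, t) = 7488 and solve.
With c = 15: (15 − 3)^2 = 144, so (t − 1) = 7488/144 = 52.
So t = 1 + 52 = 53.
Check: U(15, 53) = 7488.

t = 53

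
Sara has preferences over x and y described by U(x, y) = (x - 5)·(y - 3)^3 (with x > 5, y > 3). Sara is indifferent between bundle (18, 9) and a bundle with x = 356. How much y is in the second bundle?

U(18, 9) = 2808.
Set U(356, y) = 2808 and solve.
With x = 356: (356 − 5) = 351, so (y − 3)^3 = 2808/351 = 8.
Taking the cube root (with y > 3): y − 3 = 2, so y = 5.
Check: U(356, 5) = 2808.

y = 5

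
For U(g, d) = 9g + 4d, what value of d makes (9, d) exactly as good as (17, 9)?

d = 27

U(17, 9) = 189.
Set U(9, d) = 189 and solve.
9·9 + 4d = 189 ⇒ 4d = 108 ⇒ d = 27.
Check: U(9, 27) = 189.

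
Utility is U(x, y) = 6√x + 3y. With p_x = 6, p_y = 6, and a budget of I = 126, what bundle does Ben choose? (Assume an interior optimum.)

MU_x = 6/(2√x), MU_y = 3.
MRS = 6/(2√x) ÷ 3.
Tangency: set MRS = p_x/p_y = 6/6 = 1.
MRS depends only on x: 1/√x = 1 ⇒ √x = 1/1 = 1 ⇒ x* = 1.
From the budget, 6·y = 126 − 6·1 = 120, so y* = 20.

x* = 1, y* = 20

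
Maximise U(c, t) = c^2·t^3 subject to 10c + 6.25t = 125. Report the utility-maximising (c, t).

c* = 5, t* = 12

MU_c = 2·c·t^3 and MU_t = 3·c^2·t^2.
MRS = MU_c/MU_t = (2/3)·t/c.
Tangency: set MRS = p_c/p_t = 10/6.25 = 1.6.
So (2/3)·t/c = 1.6, i.e. t = 2.4·c.
Substitute into the budget 10·c + 6.25·t = 125: 25·c = 125, so c* = 5.
Then t* = 2.4·5 = 12.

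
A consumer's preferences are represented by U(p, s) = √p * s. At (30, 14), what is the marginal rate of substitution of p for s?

MRS = 7/30

MU_p = 0.5·p^(-0.5)·s and MU_s = √p.
MRS = MU_p/MU_s = (0.5)·s/p.
At (30, 14): MRS = 7/30.
That is, one extra unit of p is worth 7/30 units of s at the margin.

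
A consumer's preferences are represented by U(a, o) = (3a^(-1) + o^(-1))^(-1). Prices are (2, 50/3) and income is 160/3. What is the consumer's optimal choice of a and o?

For CES with ρ = -1, MRS = (3/1)·(o/a)^2.
Tangency: set MRS = p_a/p_o = 2/(50/3) = 3/25.
So (o/a)^2 = 1/25; taking the square root, o/a = 0.2, i.e. o = 0.2·a.
Substitute into the budget 2·a + (50/3)·o = 160/3: (16/3)·a = 160/3, so a* = 10 and o* = 0.2·10 = 2.

a* = 10, o* = 2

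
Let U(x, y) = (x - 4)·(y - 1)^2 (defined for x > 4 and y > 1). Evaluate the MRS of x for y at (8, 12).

MRS = 1.375

MU_x = (y−1)^2, MU_y = 2·(x−4)·(y−1).
MRS = (1/2)·(y−1)/(x−4).
At (8, 12): MRS = 1.375.
The indifference curve has slope −1.375 at this bundle.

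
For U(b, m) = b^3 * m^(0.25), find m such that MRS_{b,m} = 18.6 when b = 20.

MU_b = 3·b^2·m^(0.25) and MU_m = 0.25·b^3·m^(-0.75).
MRS = MU_b/MU_m = (12)·m/b.
Substitute b = 20: MRS = m/(5/3). Setting m/(5/3) = 18.6 gives m = 18.6·(5/3) = 31.

m = 31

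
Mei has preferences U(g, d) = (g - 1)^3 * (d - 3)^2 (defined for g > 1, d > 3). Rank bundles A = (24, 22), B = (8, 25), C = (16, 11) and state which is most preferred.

Evaluate utility at each bundle:
U(A) = 4392287.
U(B) = 166012.
U(C) = 216000.
Highest utility is A, so A ≻ C ≻ B.

Bundle A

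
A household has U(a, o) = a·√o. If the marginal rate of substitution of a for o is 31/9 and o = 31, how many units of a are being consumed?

MU_a = √o and MU_o = 0.5·a·o^(-0.5).
MRS = MU_a/MU_o = (2)·o/a.
Substitute o = 31: MRS = 62/a. Setting 62/a = 31/9 gives a = 62/(31/9) = 18.

a = 18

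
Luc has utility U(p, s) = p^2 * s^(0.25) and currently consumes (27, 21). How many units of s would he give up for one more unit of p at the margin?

MU_p = 2·p·s^(0.25) and MU_s = 0.25·p^2·s^(-0.75).
MRS = MU_p/MU_s = (8)·s/p.
At (27, 21): MRS = 56/9.
So at (27, 21) the consumer would give up 56/9 units of s for one more unit of p.

MRS = 56/9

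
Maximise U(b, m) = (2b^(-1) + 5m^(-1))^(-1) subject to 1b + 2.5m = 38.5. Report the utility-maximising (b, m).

For CES with ρ = -1, MRS = (2/5)·(m/b)^2.
Tangency: set MRS = p_b/p_m = 1/2.5 = 0.4.
So (m/b)^2 = 1; taking the square root, m/b = 1, i.e. m = b.
Substitute into the budget 1·b + 2.5·m = 38.5: 3.5·b = 38.5, so b* = 11 and m* = 11.

b* = 11, m* = 11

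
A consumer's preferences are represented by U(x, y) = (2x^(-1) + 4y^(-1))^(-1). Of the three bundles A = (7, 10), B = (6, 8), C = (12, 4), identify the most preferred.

Bundle A

Evaluate utility at each bundle:
U(A) = 1.458.
U(B) = 1.200.
U(C) = 0.857.
Highest utility is A, so A ≻ B ≻ C.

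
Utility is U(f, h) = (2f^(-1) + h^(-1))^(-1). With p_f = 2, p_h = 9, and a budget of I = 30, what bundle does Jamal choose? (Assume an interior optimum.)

f* = 6, h* = 2

For CES with ρ = -1, MRS = (2/1)·(h/f)^2.
Tangency: set MRS = p_f/p_h = 2/9.
So (h/f)^2 = 1/9; taking the square root, h/f = 1/3, i.e. h = (1/3)·f.
Substitute into the budget 2·f + 9·h = 30: 5·f = 30, so f* = 6 and h* = (1/3)·6 = 2.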